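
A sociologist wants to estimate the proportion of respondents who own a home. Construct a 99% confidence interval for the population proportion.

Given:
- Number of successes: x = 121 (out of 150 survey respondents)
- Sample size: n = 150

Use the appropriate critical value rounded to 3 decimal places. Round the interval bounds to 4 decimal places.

Sample proportion: p̂ = 121/150 = 0.806667

Check conditions for normal approximation:
  np̂ = 121 ≥ 10 ✓
  n(1-p̂) = 29 ≥ 10 ✓

The sample is large enough, so use a z-interval (normal approximation) for the proportion.

For 99% confidence, z* = 2.576 (from standard normal table)

Standard error: SE = √(p̂(1-p̂)/n) = √(0.806667×0.193333/150) = 0.03224444

Margin of error: E = z* × SE = 2.576 × 0.03224444 = 0.083062

Z-interval: p̂ ± E = 0.806667 ± 0.083062 = (0.723605, 0.889728)

Rounded to 4 decimal places:

(0.7236, 0.8897)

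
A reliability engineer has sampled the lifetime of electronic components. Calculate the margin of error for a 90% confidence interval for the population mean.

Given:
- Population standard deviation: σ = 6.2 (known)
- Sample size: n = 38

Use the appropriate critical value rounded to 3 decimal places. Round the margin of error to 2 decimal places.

The population standard deviation σ is known, so use the z-interval margin of error formula.

For 90% confidence, z* = 1.645 (from standard normal table)

Margin of error formula for z-interval: E = z* × σ/√n

E = 1.645 × 6.2/√38
  = 1.645 × 1.005773
  = 1.6545

Rounded to 2 decimal places:

1.65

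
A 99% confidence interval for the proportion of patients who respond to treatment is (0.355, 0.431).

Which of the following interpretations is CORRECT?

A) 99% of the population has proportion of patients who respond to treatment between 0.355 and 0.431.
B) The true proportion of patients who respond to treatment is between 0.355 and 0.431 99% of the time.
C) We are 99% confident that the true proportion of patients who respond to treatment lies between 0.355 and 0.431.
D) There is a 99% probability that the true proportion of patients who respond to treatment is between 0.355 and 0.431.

A confidence interval represents our confidence in the procedure, not a probability statement about the parameter.

Key concept: If we repeated this sampling process many times and computed a 99% CI each time, about 99% of those intervals would contain the true population parameter.

For this specific interval (0.355, 0.431):
- Midpoint (point estimate): 0.393
- Margin of error: 0.038

The correct interpretation is the one stating confidence that the true parameter lies in the interval — option C.

C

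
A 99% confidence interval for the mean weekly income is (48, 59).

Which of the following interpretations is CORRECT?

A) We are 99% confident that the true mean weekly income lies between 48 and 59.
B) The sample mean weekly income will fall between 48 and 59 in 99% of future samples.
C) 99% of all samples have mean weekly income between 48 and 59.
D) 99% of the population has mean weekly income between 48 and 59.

A confidence interval represents our confidence in the procedure, not a probability statement about the parameter.

Key concept: If we repeated this sampling process many times and computed a 99% CI each time, about 99% of those intervals would contain the true population parameter.

For this specific interval (48, 59):
- Midpoint (point estimate): 53.5
- Margin of error: 5.5

The correct interpretation is the one stating confidence that the true parameter lies in the interval — option A.

A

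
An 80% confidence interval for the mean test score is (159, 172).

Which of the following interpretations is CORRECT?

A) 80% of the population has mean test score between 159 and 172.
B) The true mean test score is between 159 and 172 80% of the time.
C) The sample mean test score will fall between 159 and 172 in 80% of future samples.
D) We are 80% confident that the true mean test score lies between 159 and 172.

A confidence interval represents our confidence in the procedure, not a probability statement about the parameter.

Key concept: If we repeated this sampling process many times and computed an 80% CI each time, about 80% of those intervals would contain the true population parameter.

For this specific interval (159, 172):
- Midpoint (point estimate): 165.5
- Margin of error: 6.5

The correct interpretation is the one stating confidence that the true parameter lies in the interval — option D.

D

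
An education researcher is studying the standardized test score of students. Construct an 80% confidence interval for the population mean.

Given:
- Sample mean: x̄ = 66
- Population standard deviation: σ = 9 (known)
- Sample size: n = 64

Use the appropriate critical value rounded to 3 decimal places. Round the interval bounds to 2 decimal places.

The population standard deviation σ is known, so use a z-interval (standard normal critical value).

For 80% confidence, z* = 1.282 (from standard normal table)

Standard error: SE = σ/√n = 9/√64 = 1.125000

Margin of error: E = z* × SE = 1.282 × 1.125000 = 1.4423

Z-interval: x̄ ± E = 66 ± 1.4423 = (64.5577, 67.4423)

Rounded to 2 decimal places:

(64.56, 67.44)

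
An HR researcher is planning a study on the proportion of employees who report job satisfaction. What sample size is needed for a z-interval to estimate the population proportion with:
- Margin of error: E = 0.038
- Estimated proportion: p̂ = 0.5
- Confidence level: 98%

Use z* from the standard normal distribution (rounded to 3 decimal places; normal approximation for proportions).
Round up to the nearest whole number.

Using z* for proportion z-interval (normal approximation).

For 98% confidence, z* = 2.326 (from standard normal table)

Sample size formula for proportion z-interval: n = z*²p̂(1-p̂)/E²

n = 2.326² × 0.5 × 0.5 / 0.038²
  = 5.410276 × 0.25 / 0.001444
  = 936.6821

Round up to the nearest whole number: n = 937

937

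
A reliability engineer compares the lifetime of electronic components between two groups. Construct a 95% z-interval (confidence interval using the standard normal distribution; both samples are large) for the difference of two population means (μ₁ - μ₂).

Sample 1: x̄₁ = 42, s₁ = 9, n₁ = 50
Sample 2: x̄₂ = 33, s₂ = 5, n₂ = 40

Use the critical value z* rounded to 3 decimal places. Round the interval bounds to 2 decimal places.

Both samples are large (n₁ = 50 ≥ 30, n₂ = 40 ≥ 30), so a z-interval for the difference of means applies.

Point estimate: x̄₁ - x̄₂ = 42 - 33 = 9

Standard error: SE = √(s₁²/n₁ + s₂²/n₂)
= √(9²/50 + 5²/40)
= √(1.620000 + 0.625000)
= 1.498332

For 95% confidence, z* = 1.96 (from standard normal table)
Margin of error: E = z* × SE = 1.96 × 1.498332 = 2.9367

Z-interval: (x̄₁ - x̄₂) ± E = 9 ± 2.9367 = (6.0633, 11.9367)

Rounded to 2 decimal places:

(6.06, 11.94)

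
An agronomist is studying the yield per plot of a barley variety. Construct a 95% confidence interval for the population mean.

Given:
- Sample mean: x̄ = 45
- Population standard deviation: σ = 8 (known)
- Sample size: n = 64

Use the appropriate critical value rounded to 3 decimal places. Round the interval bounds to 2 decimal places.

The population standard deviation σ is known, so use a z-interval (standard normal critical value).

For 95% confidence, z* = 1.96 (from standard normal table)

Standard error: SE = σ/√n = 8/√64 = 1.000000

Margin of error: E = z* × SE = 1.96 × 1.000000 = 1.9600

Z-interval: x̄ ± E = 45 ± 1.9600 = (43.0400, 46.9600)

Rounded to 2 decimal places:

(43.04, 46.96)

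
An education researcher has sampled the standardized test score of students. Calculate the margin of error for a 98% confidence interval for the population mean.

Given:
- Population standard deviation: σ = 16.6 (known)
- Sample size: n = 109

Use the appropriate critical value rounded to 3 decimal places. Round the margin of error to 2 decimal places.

The population standard deviation σ is known, so use the z-interval margin of error formula.

For 98% confidence, z* = 2.326 (from standard normal table)

Margin of error formula for z-interval: E = z* × σ/√n

E = 2.326 × 16.6/√109
  = 2.326 × 1.589992
  = 3.6983

Rounded to 2 decimal places:

3.70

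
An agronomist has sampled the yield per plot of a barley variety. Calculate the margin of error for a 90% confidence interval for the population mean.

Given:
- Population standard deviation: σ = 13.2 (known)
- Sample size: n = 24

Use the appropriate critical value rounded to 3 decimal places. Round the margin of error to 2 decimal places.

The population standard deviation σ is known, so use the z-interval margin of error formula.

For 90% confidence, z* = 1.645 (from standard normal table)

Margin of error formula for z-interval: E = z* × σ/√n

E = 1.645 × 13.2/√24
  = 1.645 × 2.694439
  = 4.4324

Rounded to 2 decimal places:

4.43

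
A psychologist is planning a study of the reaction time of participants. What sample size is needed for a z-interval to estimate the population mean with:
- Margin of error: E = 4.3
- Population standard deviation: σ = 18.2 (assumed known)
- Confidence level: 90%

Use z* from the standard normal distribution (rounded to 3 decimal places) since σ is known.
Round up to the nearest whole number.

Using z* since population σ is known (z-interval formula).

For 90% confidence, z* = 1.645 (from standard normal table)

Sample size formula for z-interval: n = (z*σ/E)²

n = (1.645 × 18.2 / 4.3)²
  = (6.962558)²
  = 48.4772

Round up to the nearest whole number: n = 49

49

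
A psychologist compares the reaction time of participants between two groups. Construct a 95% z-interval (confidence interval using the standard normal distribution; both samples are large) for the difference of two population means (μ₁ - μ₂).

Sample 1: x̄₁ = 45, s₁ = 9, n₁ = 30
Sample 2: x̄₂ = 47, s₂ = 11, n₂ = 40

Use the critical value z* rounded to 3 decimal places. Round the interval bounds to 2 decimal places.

Both samples are large (n₁ = 30 ≥ 30, n₂ = 40 ≥ 30), so a z-interval for the difference of means applies.

Point estimate: x̄₁ - x̄₂ = 45 - 47 = -2

Standard error: SE = √(s₁²/n₁ + s₂²/n₂)
= √(9²/30 + 11²/40)
= √(2.700000 + 3.025000)
= 2.392697

For 95% confidence, z* = 1.96 (from standard normal table)
Margin of error: E = z* × SE = 1.96 × 2.392697 = 4.6897

Z-interval: (x̄₁ - x̄₂) ± E = -2 ± 4.6897 = (-6.6897, 2.6897)

Rounded to 2 decimal places:

(-6.69, 2.69)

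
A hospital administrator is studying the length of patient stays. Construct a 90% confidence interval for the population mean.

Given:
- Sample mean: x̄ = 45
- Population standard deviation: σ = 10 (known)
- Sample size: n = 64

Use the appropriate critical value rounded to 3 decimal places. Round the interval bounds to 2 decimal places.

The population standard deviation σ is known, so use a z-interval (standard normal critical value).

For 90% confidence, z* = 1.645 (from standard normal table)

Standard error: SE = σ/√n = 10/√64 = 1.250000

Margin of error: E = z* × SE = 1.645 × 1.250000 = 2.0562

Z-interval: x̄ ± E = 45 ± 2.0562 = (42.9438, 47.0562)

Rounded to 2 decimal places:

(42.94, 47.06)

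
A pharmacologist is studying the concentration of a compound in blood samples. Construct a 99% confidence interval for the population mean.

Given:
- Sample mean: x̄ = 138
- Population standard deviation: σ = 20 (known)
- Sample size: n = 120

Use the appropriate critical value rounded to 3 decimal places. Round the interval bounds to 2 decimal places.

The population standard deviation σ is known, so use a z-interval (standard normal critical value).

For 99% confidence, z* = 2.576 (from standard normal table)

Standard error: SE = σ/√n = 20/√120 = 1.825742

Margin of error: E = z* × SE = 2.576 × 1.825742 = 4.7031

Z-interval: x̄ ± E = 138 ± 4.7031 = (133.2969, 142.7031)

Rounded to 2 decimal places:

(133.30, 142.70)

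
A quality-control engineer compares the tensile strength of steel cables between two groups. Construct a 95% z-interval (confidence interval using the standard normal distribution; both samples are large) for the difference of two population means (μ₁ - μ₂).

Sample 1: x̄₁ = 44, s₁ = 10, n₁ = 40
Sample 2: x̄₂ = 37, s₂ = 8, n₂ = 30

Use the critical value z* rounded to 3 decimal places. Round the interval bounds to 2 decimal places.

Both samples are large (n₁ = 40 ≥ 30, n₂ = 30 ≥ 30), so a z-interval for the difference of means applies.

Point estimate: x̄₁ - x̄₂ = 44 - 37 = 7

Standard error: SE = √(s₁²/n₁ + s₂²/n₂)
= √(10²/40 + 8²/30)
= √(2.500000 + 2.133333)
= 2.152518

For 95% confidence, z* = 1.96 (from standard normal table)
Margin of error: E = z* × SE = 1.96 × 2.152518 = 4.2189

Z-interval: (x̄₁ - x̄₂) ± E = 7 ± 4.2189 = (2.7811, 11.2189)

Rounded to 2 decimal places:

(2.78, 11.22)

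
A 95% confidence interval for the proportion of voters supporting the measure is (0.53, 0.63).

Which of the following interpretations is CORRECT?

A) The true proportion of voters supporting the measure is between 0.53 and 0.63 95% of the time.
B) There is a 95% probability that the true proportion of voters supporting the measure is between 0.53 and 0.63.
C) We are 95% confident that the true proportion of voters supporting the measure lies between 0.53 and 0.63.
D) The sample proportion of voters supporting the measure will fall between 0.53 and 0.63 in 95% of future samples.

A confidence interval represents our confidence in the procedure, not a probability statement about the parameter.

Key concept: If we repeated this sampling process many times and computed a 95% CI each time, about 95% of those intervals would contain the true population parameter.

For this specific interval (0.53, 0.63):
- Midpoint (point estimate): 0.58
- Margin of error: 0.05

The correct interpretation is the one stating confidence that the true parameter lies in the interval — option C.

C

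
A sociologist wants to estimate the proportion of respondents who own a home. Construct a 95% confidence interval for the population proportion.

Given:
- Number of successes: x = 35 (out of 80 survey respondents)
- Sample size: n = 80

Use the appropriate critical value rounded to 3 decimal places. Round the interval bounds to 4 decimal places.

Sample proportion: p̂ = 35/80 = 0.437500

Check conditions for normal approximation:
  np̂ = 35 ≥ 10 ✓
  n(1-p̂) = 45 ≥ 10 ✓

The sample is large enough, so use a z-interval (normal approximation) for the proportion.

For 95% confidence, z* = 1.96 (from standard normal table)

Standard error: SE = √(p̂(1-p̂)/n) = √(0.437500×0.562500/80) = 0.05546325

Margin of error: E = z* × SE = 1.96 × 0.05546325 = 0.108708

Z-interval: p̂ ± E = 0.437500 ± 0.108708 = (0.328792, 0.546208)

Rounded to 4 decimal places:

(0.3288, 0.5462)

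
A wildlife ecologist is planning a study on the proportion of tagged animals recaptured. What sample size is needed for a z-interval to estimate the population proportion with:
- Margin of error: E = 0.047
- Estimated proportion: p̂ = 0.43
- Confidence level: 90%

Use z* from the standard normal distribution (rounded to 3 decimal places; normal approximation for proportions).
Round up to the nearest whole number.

Using z* for proportion z-interval (normal approximation).

For 90% confidence, z* = 1.645 (from standard normal table)

Sample size formula for proportion z-interval: n = z*²p̂(1-p̂)/E²

n = 1.645² × 0.43 × 0.57 / 0.047²
  = 2.706025 × 0.2451 / 0.002209
  = 300.2475

Round up to the nearest whole number: n = 301

301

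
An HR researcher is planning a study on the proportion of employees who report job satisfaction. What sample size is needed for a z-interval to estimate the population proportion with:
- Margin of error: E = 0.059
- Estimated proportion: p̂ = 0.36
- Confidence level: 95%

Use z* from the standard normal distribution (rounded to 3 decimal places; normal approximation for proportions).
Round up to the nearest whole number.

Using z* for proportion z-interval (normal approximation).

For 95% confidence, z* = 1.96 (from standard normal table)

Sample size formula for proportion z-interval: n = z*²p̂(1-p̂)/E²

n = 1.96² × 0.36 × 0.64 / 0.059²
  = 3.8416 × 0.2304 / 0.003481
  = 254.2673

Round up to the nearest whole number: n = 255

255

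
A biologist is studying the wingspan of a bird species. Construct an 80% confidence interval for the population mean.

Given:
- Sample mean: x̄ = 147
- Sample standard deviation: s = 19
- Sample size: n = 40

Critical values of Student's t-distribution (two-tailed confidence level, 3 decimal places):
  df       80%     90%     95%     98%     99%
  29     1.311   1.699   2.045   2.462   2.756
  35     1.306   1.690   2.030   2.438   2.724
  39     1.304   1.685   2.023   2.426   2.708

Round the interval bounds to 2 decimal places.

The population standard deviation σ is unknown (only the sample standard deviation s is given), so use a t-interval with df = n - 1 = 40 - 1 = 39.

For 80% confidence with df = 39, t* = 1.304 (from t-table)

Standard error: SE = s/√n = 19/√40 = 3.004164

Margin of error: E = t* × SE = 1.304 × 3.004164 = 3.9174

T-interval: x̄ ± E = 147 ± 3.9174 = (143.0826, 150.9174)

Rounded to 2 decimal places:

(143.08, 150.92)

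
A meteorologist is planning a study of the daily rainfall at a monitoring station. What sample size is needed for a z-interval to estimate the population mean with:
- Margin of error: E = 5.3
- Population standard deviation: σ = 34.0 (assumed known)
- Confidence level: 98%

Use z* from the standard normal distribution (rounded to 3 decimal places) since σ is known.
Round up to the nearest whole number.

Using z* since population σ is known (z-interval formula).

For 98% confidence, z* = 2.326 (from standard normal table)

Sample size formula for z-interval: n = (z*σ/E)²

n = (2.326 × 34.0 / 5.3)²
  = (14.921509)²
  = 222.6514

Round up to the nearest whole number: n = 223

223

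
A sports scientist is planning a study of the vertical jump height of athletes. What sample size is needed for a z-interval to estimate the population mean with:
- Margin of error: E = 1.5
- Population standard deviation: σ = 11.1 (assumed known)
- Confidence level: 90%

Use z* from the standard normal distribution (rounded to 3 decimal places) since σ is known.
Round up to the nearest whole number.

Using z* since population σ is known (z-interval formula).

For 90% confidence, z* = 1.645 (from standard normal table)

Sample size formula for z-interval: n = (z*σ/E)²

n = (1.645 × 11.1 / 1.5)²
  = (12.173000)²
  = 148.1819

Round up to the nearest whole number: n = 149

149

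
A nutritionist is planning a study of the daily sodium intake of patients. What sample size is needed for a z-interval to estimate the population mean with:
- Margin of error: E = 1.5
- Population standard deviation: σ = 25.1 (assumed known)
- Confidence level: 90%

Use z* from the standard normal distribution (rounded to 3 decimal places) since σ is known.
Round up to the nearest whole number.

Using z* since population σ is known (z-interval formula).

For 90% confidence, z* = 1.645 (from standard normal table)

Sample size formula for z-interval: n = (z*σ/E)²

n = (1.645 × 25.1 / 1.5)²
  = (27.526333)²
  = 757.6990

Round up to the nearest whole number: n = 758

758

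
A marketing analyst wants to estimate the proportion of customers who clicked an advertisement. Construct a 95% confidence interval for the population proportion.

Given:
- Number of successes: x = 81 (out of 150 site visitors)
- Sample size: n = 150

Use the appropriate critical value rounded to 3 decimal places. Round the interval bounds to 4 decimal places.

Sample proportion: p̂ = 81/150 = 0.540000

Check conditions for normal approximation:
  np̂ = 81 ≥ 10 ✓
  n(1-p̂) = 69 ≥ 10 ✓

The sample is large enough, so use a z-interval (normal approximation) for the proportion.

For 95% confidence, z* = 1.96 (from standard normal table)

Standard error: SE = √(p̂(1-p̂)/n) = √(0.540000×0.460000/150) = 0.04069398

Margin of error: E = z* × SE = 1.96 × 0.04069398 = 0.079760

Z-interval: p̂ ± E = 0.540000 ± 0.079760 = (0.460240, 0.619760)

Rounded to 4 decimal places:

(0.4602, 0.6198)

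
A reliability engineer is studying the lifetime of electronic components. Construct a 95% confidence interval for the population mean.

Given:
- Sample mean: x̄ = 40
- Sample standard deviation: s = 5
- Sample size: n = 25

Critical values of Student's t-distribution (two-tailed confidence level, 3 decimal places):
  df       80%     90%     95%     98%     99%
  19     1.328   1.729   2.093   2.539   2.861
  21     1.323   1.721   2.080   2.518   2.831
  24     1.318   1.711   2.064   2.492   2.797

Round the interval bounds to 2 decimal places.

The population standard deviation σ is unknown (only the sample standard deviation s is given), so use a t-interval with df = n - 1 = 25 - 1 = 24.

For 95% confidence with df = 24, t* = 2.064 (from t-table)

Standard error: SE = s/√n = 5/√25 = 1.000000

Margin of error: E = t* × SE = 2.064 × 1.000000 = 2.0640

T-interval: x̄ ± E = 40 ± 2.0640 = (37.9360, 42.0640)

Rounded to 2 decimal places:

(37.94, 42.06)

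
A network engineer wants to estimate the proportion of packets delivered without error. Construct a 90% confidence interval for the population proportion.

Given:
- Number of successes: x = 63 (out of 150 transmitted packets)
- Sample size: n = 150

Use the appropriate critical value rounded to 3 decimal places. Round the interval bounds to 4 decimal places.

Sample proportion: p̂ = 63/150 = 0.420000

Check conditions for normal approximation:
  np̂ = 63 ≥ 10 ✓
  n(1-p̂) = 87 ≥ 10 ✓

The sample is large enough, so use a z-interval (normal approximation) for the proportion.

For 90% confidence, z* = 1.645 (from standard normal table)

Standard error: SE = √(p̂(1-p̂)/n) = √(0.420000×0.580000/150) = 0.04029888

Margin of error: E = z* × SE = 1.645 × 0.04029888 = 0.066292

Z-interval: p̂ ± E = 0.420000 ± 0.066292 = (0.353708, 0.486292)

Rounded to 4 decimal places:

(0.3537, 0.4863)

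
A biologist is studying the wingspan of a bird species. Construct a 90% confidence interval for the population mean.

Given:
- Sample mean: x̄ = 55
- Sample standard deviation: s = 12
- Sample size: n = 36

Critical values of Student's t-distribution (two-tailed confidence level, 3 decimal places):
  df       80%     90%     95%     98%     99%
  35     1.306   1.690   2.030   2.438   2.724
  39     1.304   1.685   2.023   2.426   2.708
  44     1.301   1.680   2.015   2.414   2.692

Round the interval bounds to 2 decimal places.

The population standard deviation σ is unknown (only the sample standard deviation s is given), so use a t-interval with df = n - 1 = 36 - 1 = 35.

For 90% confidence with df = 35, t* = 1.690 (from t-table)

Standard error: SE = s/√n = 12/√36 = 2.000000

Margin of error: E = t* × SE = 1.690 × 2.000000 = 3.3800

T-interval: x̄ ± E = 55 ± 3.3800 = (51.6200, 58.3800)

Rounded to 2 decimal places:

(51.62, 58.38)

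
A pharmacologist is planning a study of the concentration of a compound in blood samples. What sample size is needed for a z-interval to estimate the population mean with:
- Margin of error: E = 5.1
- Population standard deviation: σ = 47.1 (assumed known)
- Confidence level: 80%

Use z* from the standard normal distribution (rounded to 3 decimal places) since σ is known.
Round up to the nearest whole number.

Using z* since population σ is known (z-interval formula).

For 80% confidence, z* = 1.282 (from standard normal table)

Sample size formula for z-interval: n = (z*σ/E)²

n = (1.282 × 47.1 / 5.1)²
  = (11.839647)²
  = 140.1772

Round up to the nearest whole number: n = 141

141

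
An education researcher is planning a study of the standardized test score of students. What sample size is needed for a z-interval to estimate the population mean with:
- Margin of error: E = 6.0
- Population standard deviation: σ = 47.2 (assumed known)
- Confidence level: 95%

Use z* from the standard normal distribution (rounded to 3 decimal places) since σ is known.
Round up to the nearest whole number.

Using z* since population σ is known (z-interval formula).

For 95% confidence, z* = 1.96 (from standard normal table)

Sample size formula for z-interval: n = (z*σ/E)²

n = (1.96 × 47.2 / 6.0)²
  = (15.418667)²
  = 237.7353

Round up to the nearest whole number: n = 238

238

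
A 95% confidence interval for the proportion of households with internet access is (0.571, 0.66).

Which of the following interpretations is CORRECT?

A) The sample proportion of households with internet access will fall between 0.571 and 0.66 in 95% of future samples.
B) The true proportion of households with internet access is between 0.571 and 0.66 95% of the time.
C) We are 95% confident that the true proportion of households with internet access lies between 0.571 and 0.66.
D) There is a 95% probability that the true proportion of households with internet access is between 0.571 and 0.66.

A confidence interval represents our confidence in the procedure, not a probability statement about the parameter.

Key concept: If we repeated this sampling process many times and computed a 95% CI each time, about 95% of those intervals would contain the true population parameter.

For this specific interval (0.571, 0.66):
- Midpoint (point estimate): 0.6155
- Margin of error: 0.0445

The correct interpretation is the one stating confidence that the true parameter lies in the interval — option C.

C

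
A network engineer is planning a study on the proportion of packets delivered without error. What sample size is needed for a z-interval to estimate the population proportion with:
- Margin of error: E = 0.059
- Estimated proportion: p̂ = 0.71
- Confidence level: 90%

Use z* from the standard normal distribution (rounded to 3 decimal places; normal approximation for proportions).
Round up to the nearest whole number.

Using z* for proportion z-interval (normal approximation).

For 90% confidence, z* = 1.645 (from standard normal table)

Sample size formula for proportion z-interval: n = z*²p̂(1-p̂)/E²

n = 1.645² × 0.71 × 0.29 / 0.059²
  = 2.706025 × 0.2059 / 0.003481
  = 160.0605

Round up to the nearest whole number: n = 161

161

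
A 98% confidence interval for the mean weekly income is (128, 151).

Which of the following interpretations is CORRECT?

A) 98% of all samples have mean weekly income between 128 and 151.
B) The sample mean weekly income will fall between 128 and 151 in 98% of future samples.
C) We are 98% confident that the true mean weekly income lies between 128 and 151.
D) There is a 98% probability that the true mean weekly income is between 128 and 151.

A confidence interval represents our confidence in the procedure, not a probability statement about the parameter.

Key concept: If we repeated this sampling process many times and computed a 98% CI each time, about 98% of those intervals would contain the true population parameter.

For this specific interval (128, 151):
- Midpoint (point estimate): 139.5
- Margin of error: 11.5

The correct interpretation is the one stating confidence that the true parameter lies in the interval — option C.

C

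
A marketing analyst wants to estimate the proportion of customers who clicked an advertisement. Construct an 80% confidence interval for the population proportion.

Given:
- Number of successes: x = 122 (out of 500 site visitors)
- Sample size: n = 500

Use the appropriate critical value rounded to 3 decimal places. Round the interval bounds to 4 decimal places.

Sample proportion: p̂ = 122/500 = 0.244000

Check conditions for normal approximation:
  np̂ = 122 ≥ 10 ✓
  n(1-p̂) = 378 ≥ 10 ✓

The sample is large enough, so use a z-interval (normal approximation) for the proportion.

For 80% confidence, z* = 1.282 (from standard normal table)

Standard error: SE = √(p̂(1-p̂)/n) = √(0.244000×0.756000/500) = 0.01920750

Margin of error: E = z* × SE = 1.282 × 0.01920750 = 0.024624

Z-interval: p̂ ± E = 0.244000 ± 0.024624 = (0.219376, 0.268624)

Rounded to 4 decimal places:

(0.2194, 0.2686)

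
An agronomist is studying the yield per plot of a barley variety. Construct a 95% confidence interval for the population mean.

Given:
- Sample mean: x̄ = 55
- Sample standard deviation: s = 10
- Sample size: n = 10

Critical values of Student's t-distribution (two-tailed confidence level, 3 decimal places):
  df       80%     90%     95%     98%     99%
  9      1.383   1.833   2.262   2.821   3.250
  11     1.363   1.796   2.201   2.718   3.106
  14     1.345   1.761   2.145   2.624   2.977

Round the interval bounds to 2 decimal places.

The population standard deviation σ is unknown (only the sample standard deviation s is given), so use a t-interval with df = n - 1 = 10 - 1 = 9.

For 95% confidence with df = 9, t* = 2.262 (from t-table)

Standard error: SE = s/√n = 10/√10 = 3.162278

Margin of error: E = t* × SE = 2.262 × 3.162278 = 7.1531

T-interval: x̄ ± E = 55 ± 7.1531 = (47.8469, 62.1531)

Rounded to 2 decimal places:

(47.85, 62.15)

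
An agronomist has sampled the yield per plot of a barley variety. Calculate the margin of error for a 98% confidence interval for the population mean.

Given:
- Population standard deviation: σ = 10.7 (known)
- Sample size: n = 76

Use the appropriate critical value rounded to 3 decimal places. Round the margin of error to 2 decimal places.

The population standard deviation σ is known, so use the z-interval margin of error formula.

For 98% confidence, z* = 2.326 (from standard normal table)

Margin of error formula for z-interval: E = z* × σ/√n

E = 2.326 × 10.7/√76
  = 2.326 × 1.227374
  = 2.8549

Rounded to 2 decimal places:

2.85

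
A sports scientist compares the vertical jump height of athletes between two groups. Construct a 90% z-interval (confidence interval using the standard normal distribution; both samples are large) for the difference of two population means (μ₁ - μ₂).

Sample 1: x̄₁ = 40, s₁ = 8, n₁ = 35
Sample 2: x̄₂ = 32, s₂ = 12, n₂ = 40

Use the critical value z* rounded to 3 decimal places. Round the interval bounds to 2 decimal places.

Both samples are large (n₁ = 35 ≥ 30, n₂ = 40 ≥ 30), so a z-interval for the difference of means applies.

Point estimate: x̄₁ - x̄₂ = 40 - 32 = 8

Standard error: SE = √(s₁²/n₁ + s₂²/n₂)
= √(8²/35 + 12²/40)
= √(1.828571 + 3.600000)
= 2.329929

For 90% confidence, z* = 1.645 (from standard normal table)
Margin of error: E = z* × SE = 1.645 × 2.329929 = 3.8327

Z-interval: (x̄₁ - x̄₂) ± E = 8 ± 3.8327 = (4.1673, 11.8327)

Rounded to 2 decimal places:

(4.17, 11.83)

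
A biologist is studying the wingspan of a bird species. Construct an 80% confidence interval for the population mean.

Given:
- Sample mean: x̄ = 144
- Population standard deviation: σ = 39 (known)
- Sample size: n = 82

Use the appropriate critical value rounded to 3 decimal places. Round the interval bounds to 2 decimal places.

The population standard deviation σ is known, so use a z-interval (standard normal critical value).

For 80% confidence, z* = 1.282 (from standard normal table)

Standard error: SE = σ/√n = 39/√82 = 4.306830

Margin of error: E = z* × SE = 1.282 × 4.306830 = 5.5214

Z-interval: x̄ ± E = 144 ± 5.5214 = (138.4786, 149.5214)

Rounded to 2 decimal places:

(138.48, 149.52)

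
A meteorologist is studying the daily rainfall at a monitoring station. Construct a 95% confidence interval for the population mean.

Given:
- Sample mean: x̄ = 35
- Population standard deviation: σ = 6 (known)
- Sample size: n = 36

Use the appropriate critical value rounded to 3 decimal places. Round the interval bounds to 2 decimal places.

The population standard deviation σ is known, so use a z-interval (standard normal critical value).

For 95% confidence, z* = 1.96 (from standard normal table)

Standard error: SE = σ/√n = 6/√36 = 1.000000

Margin of error: E = z* × SE = 1.96 × 1.000000 = 1.9600

Z-interval: x̄ ± E = 35 ± 1.9600 = (33.0400, 36.9600)

Rounded to 2 decimal places:

(33.04, 36.96)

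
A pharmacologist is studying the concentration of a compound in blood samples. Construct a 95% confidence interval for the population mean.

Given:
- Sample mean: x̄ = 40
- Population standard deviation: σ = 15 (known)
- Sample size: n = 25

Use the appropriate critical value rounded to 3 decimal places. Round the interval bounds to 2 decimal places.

The population standard deviation σ is known, so use a z-interval (standard normal critical value).

For 95% confidence, z* = 1.96 (from standard normal table)

Standard error: SE = σ/√n = 15/√25 = 3.000000

Margin of error: E = z* × SE = 1.96 × 3.000000 = 5.8800

Z-interval: x̄ ± E = 40 ± 5.8800 = (34.1200, 45.8800)

Rounded to 2 decimal places:

(34.12, 45.88)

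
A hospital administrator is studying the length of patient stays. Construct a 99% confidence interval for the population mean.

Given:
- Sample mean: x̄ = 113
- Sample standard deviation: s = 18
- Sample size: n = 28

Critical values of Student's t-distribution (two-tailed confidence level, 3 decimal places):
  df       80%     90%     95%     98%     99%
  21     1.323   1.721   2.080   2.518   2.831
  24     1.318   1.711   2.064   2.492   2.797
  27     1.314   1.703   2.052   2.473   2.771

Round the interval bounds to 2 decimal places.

The population standard deviation σ is unknown (only the sample standard deviation s is given), so use a t-interval with df = n - 1 = 28 - 1 = 27.

For 99% confidence with df = 27, t* = 2.771 (from t-table)

Standard error: SE = s/√n = 18/√28 = 3.401680

Margin of error: E = t* × SE = 2.771 × 3.401680 = 9.4261

T-interval: x̄ ± E = 113 ± 9.4261 = (103.5739, 122.4261)

Rounded to 2 decimal places:

(103.57, 122.43)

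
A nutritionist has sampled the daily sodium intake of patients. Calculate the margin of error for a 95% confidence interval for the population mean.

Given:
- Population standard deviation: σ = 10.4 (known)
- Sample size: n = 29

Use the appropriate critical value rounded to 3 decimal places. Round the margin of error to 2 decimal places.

The population standard deviation σ is known, so use the z-interval margin of error formula.

For 95% confidence, z* = 1.96 (from standard normal table)

Margin of error formula for z-interval: E = z* × σ/√n

E = 1.96 × 10.4/√29
  = 1.96 × 1.931232
  = 3.7852

Rounded to 2 decimal places:

3.79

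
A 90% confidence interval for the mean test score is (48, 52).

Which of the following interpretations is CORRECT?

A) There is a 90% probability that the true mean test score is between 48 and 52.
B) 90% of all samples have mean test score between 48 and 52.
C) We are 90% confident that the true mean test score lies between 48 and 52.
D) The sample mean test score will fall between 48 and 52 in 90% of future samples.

A confidence interval represents our confidence in the procedure, not a probability statement about the parameter.

Key concept: If we repeated this sampling process many times and computed a 90% CI each time, about 90% of those intervals would contain the true population parameter.

For this specific interval (48, 52):
- Midpoint (point estimate): 50
- Margin of error: 2

The correct interpretation is the one stating confidence that the true parameter lies in the interval — option C.

C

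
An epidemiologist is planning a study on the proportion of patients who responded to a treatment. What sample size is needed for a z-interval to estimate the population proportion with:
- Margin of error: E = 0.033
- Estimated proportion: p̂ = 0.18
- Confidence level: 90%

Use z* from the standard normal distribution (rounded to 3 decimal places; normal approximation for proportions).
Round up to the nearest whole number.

Using z* for proportion z-interval (normal approximation).

For 90% confidence, z* = 1.645 (from standard normal table)

Sample size formula for proportion z-interval: n = z*²p̂(1-p̂)/E²

n = 1.645² × 0.18 × 0.82 / 0.033²
  = 2.706025 × 0.1476 / 0.001089
  = 366.7670

Round up to the nearest whole number: n = 367

367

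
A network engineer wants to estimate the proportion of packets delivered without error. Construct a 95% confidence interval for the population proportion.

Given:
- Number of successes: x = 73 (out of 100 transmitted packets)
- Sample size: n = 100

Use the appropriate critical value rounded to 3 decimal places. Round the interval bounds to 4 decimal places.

Sample proportion: p̂ = 73/100 = 0.730000

Check conditions for normal approximation:
  np̂ = 73 ≥ 10 ✓
  n(1-p̂) = 27 ≥ 10 ✓

The sample is large enough, so use a z-interval (normal approximation) for the proportion.

For 95% confidence, z* = 1.96 (from standard normal table)

Standard error: SE = √(p̂(1-p̂)/n) = √(0.730000×0.270000/100) = 0.04439595

Margin of error: E = z* × SE = 1.96 × 0.04439595 = 0.087016

Z-interval: p̂ ± E = 0.730000 ± 0.087016 = (0.642984, 0.817016)

Rounded to 4 decimal places:

(0.6430, 0.8170)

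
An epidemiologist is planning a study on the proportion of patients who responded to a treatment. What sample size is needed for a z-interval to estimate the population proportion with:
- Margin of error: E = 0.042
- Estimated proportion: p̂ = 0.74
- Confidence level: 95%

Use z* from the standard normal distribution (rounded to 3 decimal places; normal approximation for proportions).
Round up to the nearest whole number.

Using z* for proportion z-interval (normal approximation).

For 95% confidence, z* = 1.96 (from standard normal table)

Sample size formula for proportion z-interval: n = z*²p̂(1-p̂)/E²

n = 1.96² × 0.74 × 0.26 / 0.042²
  = 3.8416 × 0.1924 / 0.001764
  = 419.0044

Round up to the nearest whole number: n = 420

420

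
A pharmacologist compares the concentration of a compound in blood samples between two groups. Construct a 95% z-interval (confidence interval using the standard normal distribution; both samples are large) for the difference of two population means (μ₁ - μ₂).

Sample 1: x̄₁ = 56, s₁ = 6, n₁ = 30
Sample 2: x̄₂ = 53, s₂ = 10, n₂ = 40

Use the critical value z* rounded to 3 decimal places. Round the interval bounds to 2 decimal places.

Both samples are large (n₁ = 30 ≥ 30, n₂ = 40 ≥ 30), so a z-interval for the difference of means applies.

Point estimate: x̄₁ - x̄₂ = 56 - 53 = 3

Standard error: SE = √(s₁²/n₁ + s₂²/n₂)
= √(6²/30 + 10²/40)
= √(1.200000 + 2.500000)
= 1.923538

For 95% confidence, z* = 1.96 (from standard normal table)
Margin of error: E = z* × SE = 1.96 × 1.923538 = 3.7701

Z-interval: (x̄₁ - x̄₂) ± E = 3 ± 3.7701 = (-0.7701, 6.7701)

Rounded to 2 decimal places:

(-0.77, 6.77)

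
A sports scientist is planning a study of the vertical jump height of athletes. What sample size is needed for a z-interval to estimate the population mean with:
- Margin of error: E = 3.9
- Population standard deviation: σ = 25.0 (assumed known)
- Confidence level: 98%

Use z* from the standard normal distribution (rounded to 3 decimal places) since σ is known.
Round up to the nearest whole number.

Using z* since population σ is known (z-interval formula).

For 98% confidence, z* = 2.326 (from standard normal table)

Sample size formula for z-interval: n = (z*σ/E)²

n = (2.326 × 25.0 / 3.9)²
  = (14.910256)²
  = 222.3157

Round up to the nearest whole number: n = 223

223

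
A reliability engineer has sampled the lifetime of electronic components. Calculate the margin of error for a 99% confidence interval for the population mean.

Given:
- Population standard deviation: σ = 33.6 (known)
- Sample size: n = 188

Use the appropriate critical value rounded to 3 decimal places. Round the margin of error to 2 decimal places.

The population standard deviation σ is known, so use the z-interval margin of error formula.

For 99% confidence, z* = 2.576 (from standard normal table)

Margin of error formula for z-interval: E = z* × σ/√n

E = 2.576 × 33.6/√188
  = 2.576 × 2.450532
  = 6.3126

Rounded to 2 decimal places:

6.31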